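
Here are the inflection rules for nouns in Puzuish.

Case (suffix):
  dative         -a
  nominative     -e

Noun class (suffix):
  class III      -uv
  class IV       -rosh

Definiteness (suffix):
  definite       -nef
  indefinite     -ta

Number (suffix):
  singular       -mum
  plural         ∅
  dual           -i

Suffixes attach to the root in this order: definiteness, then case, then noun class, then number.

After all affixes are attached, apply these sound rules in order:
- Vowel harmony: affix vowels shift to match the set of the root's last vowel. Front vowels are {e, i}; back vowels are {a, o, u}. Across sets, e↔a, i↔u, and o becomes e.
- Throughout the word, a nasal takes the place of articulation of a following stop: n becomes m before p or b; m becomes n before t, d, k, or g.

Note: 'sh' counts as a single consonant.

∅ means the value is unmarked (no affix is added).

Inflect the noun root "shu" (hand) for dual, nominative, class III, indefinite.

Attach definiteness indefinite -ta → shuta.
Attach case nominative -e → shutae.
Attach noun class class III -uv → shutaeuv.
Attach number dual -i → shutaeuvi.
Apply vowel harmony: shutaeuvi → shutaauvu.
Nasal assimilation: no change.

shutaauvu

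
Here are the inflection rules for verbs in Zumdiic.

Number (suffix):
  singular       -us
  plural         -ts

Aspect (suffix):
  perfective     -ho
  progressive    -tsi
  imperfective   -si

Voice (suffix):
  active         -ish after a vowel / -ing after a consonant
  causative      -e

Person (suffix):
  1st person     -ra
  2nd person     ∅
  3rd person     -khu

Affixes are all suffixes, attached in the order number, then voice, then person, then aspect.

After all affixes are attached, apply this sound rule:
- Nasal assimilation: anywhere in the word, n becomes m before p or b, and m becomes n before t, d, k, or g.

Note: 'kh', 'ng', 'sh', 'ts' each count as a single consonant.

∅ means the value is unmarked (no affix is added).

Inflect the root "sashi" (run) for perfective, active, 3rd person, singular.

Attach number singular -us → sashius.
Attach voice active -ing (after consonant 's') → sashiusing.
Attach person 3rd person -khu → sashiusingkhu.
Attach aspect perfective -ho → sashiusingkhuho.
Nasal assimilation: no change.

sashiusingkhuho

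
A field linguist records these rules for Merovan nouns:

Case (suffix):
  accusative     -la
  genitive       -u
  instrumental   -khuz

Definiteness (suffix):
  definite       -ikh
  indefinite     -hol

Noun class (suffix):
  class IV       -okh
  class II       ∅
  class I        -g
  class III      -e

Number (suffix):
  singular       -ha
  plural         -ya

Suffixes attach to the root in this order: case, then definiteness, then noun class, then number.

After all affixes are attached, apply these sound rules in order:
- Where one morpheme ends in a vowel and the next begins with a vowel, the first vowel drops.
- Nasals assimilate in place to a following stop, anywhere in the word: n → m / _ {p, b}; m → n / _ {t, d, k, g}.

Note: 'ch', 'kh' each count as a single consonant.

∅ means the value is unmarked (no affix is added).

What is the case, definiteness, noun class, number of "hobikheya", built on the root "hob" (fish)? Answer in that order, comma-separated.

Segment: hob-u-ikh-e-ya.
case: -u → genitive.
definiteness: -ikh → definite.
noun class: -e → class III.
number: -ya → plural.

genitive, definite, class III, plural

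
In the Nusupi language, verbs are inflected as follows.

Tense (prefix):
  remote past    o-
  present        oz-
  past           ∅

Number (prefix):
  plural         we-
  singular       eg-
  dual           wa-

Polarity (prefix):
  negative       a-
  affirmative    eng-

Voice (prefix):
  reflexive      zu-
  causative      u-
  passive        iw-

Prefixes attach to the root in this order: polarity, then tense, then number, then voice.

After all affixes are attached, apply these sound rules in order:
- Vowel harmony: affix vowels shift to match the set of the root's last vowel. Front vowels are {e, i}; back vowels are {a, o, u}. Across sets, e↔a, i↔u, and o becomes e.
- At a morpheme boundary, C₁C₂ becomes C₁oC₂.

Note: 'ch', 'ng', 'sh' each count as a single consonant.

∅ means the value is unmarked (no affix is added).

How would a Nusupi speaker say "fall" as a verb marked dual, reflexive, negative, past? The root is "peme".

ziweepeme

Attach polarity negative a- → apeme.
tense = past: zero marking, form stays apeme.
Attach number dual wa- → waapeme.
Attach voice reflexive zu- → zuwaapeme.
Apply vowel harmony: zuwaapeme → ziweepeme.
Epenthesis: no change.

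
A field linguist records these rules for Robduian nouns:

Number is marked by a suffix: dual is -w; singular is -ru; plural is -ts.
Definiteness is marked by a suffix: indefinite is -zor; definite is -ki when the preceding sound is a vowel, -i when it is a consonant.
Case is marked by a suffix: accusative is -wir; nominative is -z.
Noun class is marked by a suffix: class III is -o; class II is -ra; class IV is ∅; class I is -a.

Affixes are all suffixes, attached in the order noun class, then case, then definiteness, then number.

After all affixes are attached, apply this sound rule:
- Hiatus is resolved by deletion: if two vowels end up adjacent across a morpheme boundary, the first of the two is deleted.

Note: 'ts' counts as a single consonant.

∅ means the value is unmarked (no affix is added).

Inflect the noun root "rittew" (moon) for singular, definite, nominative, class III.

rittewoziru

Attach noun class class III -o → rittewo.
Attach case nominative -z → rittewoz.
Attach definiteness definite -i (after consonant 'z') → rittewozi.
Attach number singular -ru → rittewoziru.
Vowel deletion: no change.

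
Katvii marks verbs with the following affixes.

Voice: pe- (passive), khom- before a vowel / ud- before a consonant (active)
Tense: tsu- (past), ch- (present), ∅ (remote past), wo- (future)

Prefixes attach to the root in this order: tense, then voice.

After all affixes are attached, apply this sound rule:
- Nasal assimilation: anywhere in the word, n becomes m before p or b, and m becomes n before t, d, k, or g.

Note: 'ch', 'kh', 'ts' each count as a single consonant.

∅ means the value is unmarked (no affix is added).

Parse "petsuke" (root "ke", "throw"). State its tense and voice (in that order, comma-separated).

Segment: pe-tsu-ke.
tense: tsu- → past.
voice: pe- → passive.

past, passive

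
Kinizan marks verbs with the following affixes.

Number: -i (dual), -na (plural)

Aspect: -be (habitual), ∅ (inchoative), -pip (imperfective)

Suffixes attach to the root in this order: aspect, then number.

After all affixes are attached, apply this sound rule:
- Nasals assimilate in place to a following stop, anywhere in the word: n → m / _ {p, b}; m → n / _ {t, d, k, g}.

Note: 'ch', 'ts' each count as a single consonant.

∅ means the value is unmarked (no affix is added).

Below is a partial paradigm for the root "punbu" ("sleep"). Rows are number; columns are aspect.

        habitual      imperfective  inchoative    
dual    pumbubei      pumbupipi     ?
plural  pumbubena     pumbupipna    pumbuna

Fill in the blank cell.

pumbui

aspect = inchoative: zero marking, form stays punbu.
Attach number dual -i → punbui.
Apply nasal assimilation: punbui → pumbui.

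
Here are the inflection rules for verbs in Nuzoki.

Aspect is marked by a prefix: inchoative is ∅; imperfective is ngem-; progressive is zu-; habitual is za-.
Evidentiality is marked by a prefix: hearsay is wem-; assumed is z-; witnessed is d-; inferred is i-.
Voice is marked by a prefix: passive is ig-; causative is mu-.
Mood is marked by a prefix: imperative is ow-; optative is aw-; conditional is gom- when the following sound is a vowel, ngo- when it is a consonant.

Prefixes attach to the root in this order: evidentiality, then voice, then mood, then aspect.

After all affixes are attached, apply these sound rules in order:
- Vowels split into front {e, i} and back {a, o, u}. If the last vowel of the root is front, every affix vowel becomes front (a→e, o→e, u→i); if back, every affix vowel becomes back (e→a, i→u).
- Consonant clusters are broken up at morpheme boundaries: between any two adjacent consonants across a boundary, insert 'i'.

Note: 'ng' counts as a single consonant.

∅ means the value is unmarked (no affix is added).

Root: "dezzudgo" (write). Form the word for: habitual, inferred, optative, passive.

Attach evidentiality inferred i- → idezzudgo.
Attach voice passive ig- → igidezzudgo.
Attach mood optative aw- → awigidezzudgo.
Attach aspect habitual za- → zaawigidezzudgo.
Apply vowel harmony: zaawigidezzudgo → zaawugudezzudgo.
Epenthesis: no change.

zaawugudezzudgo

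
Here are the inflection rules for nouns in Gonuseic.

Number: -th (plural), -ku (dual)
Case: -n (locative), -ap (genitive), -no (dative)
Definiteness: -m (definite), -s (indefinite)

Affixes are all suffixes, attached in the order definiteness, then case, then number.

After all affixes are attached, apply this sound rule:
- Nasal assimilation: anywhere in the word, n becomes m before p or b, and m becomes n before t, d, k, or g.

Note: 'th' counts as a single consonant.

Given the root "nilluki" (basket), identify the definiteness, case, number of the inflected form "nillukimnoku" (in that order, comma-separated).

Segment: nilluki-m-no-ku.
definiteness: -m → definite.
case: -no → dative.
number: -ku → dual.

definite, dative, dual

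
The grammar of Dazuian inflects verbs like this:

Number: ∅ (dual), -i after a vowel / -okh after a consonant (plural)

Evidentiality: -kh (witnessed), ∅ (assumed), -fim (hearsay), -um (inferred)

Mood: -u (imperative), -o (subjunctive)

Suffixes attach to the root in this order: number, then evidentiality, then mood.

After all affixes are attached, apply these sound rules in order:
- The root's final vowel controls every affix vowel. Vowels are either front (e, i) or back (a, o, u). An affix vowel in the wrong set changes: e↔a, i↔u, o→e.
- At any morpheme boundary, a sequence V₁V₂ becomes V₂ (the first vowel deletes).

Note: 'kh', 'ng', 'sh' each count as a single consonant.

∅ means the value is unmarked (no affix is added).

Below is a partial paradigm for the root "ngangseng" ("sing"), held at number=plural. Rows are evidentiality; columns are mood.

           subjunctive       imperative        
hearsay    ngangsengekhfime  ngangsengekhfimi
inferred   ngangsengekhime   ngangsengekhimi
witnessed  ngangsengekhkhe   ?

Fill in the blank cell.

ngangsengekhkhi

Attach number plural -okh (after consonant 'ng') → ngangsengokh.
Attach evidentiality witnessed -kh → ngangsengokhkh.
Attach mood imperative -u → ngangsengokhkhu.
Apply vowel harmony: ngangsengokhkhu → ngangsengekhkhi.
Vowel deletion: no change.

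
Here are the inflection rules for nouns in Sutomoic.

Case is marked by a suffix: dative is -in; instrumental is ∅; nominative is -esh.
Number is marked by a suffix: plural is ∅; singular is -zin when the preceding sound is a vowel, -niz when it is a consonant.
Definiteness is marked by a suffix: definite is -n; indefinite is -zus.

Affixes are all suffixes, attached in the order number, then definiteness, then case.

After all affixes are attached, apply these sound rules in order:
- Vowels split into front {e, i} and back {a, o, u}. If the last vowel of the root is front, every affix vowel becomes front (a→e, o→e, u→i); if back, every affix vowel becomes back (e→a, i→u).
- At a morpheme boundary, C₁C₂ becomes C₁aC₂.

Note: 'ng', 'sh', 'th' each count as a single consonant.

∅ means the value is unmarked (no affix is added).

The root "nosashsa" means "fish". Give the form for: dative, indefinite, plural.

nosashsazusun

number = plural: zero marking, form stays nosashsa.
Attach definiteness indefinite -zus → nosashsazus.
Attach case dative -in → nosashsazusin.
Apply vowel harmony: nosashsazusin → nosashsazusun.
Epenthesis: no change.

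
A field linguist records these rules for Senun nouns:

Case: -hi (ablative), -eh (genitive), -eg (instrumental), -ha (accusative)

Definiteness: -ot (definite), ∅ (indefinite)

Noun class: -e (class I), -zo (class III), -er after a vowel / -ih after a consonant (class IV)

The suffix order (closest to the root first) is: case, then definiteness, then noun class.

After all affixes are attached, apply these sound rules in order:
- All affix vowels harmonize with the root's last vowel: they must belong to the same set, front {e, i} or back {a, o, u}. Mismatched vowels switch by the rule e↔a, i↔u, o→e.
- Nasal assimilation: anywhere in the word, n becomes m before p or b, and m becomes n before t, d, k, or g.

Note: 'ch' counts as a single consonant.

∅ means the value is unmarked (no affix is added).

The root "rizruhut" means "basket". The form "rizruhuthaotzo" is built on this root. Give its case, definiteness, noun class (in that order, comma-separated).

accusative, definite, class III

Segment: rizruhut-ha-ot-zo.
case: -ha → accusative.
definiteness: -ot → definite.
noun class: -zo → class III.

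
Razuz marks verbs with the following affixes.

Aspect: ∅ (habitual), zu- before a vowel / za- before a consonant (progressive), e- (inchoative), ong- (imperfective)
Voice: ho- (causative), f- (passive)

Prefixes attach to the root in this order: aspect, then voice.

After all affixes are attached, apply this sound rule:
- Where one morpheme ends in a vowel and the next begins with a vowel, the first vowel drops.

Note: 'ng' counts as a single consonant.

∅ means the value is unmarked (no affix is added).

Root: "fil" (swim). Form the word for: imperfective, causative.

hongfil

Attach aspect imperfective ong- → ongfil.
Attach voice causative ho- → hoongfil.
Apply vowel deletion: hoongfil → hongfil.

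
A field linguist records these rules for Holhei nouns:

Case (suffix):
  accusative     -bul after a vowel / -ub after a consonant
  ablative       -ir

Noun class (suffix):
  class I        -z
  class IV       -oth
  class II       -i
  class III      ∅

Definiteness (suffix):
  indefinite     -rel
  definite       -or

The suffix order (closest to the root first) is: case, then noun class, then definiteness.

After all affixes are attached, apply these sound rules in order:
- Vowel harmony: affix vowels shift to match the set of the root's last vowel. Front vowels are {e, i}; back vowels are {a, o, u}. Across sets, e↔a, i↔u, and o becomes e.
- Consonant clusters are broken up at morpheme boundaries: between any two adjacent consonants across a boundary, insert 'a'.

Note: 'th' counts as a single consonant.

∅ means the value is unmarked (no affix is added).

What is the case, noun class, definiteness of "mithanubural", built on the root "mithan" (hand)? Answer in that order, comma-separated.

accusative, class II, indefinite

Segment: mithan-ub-i-rel.
case: -bul/ub → accusative.
noun class: -i → class II.
definiteness: -rel → indefinite.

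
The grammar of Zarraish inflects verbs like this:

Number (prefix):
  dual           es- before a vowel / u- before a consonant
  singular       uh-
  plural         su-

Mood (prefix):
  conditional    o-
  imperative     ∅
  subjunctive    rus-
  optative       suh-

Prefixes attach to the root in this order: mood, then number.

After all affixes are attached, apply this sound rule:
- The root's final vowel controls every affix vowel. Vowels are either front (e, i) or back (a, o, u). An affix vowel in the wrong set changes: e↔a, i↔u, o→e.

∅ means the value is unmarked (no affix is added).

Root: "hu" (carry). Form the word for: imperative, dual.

uhu

mood = imperative: zero marking, form stays hu.
Attach number dual u- (before consonant 'h') → uhu.
Vowel harmony: no change.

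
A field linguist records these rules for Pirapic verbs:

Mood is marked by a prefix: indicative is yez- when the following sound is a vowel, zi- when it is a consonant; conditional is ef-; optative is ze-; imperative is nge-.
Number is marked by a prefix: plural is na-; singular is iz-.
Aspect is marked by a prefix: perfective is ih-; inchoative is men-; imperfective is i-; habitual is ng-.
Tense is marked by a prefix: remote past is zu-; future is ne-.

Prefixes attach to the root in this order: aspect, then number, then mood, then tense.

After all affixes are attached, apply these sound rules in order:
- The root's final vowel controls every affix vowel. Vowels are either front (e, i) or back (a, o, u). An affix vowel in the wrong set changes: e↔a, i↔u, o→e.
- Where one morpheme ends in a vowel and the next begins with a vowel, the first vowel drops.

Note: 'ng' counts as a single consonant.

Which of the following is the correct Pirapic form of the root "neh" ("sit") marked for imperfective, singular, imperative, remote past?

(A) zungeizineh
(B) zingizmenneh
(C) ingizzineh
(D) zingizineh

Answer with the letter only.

Attach aspect imperfective i- → ineh.
Attach number singular iz- → izineh.
Attach mood imperative nge- → ngeizineh.
Attach tense remote past zu- → zungeizineh.
Apply vowel harmony: zungeizineh → zingeizineh.
Apply vowel deletion: zingeizineh → zingizineh.
So the correct form is zingizineh, option (D).
(B) zingizmenneh is wrong: it uses inchoative instead of imperfective for aspect.
(C) ingizzineh is wrong: it has the affixes in the wrong order.
(A) zungeizineh is wrong: it fails to apply the sound rule(s).

D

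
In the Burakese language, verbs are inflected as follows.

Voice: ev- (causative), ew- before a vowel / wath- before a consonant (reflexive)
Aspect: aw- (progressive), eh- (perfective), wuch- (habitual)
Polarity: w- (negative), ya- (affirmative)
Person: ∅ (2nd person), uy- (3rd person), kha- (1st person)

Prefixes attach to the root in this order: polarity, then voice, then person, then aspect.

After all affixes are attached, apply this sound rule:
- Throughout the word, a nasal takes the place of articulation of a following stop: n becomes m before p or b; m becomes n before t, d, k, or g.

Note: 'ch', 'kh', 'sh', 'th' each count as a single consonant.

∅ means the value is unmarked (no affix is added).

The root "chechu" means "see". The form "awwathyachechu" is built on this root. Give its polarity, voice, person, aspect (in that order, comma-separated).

affirmative, reflexive, 2nd person, progressive

Segment: aw-wath-ya-chechu.
polarity: ya- → affirmative.
voice: ew/wath- → reflexive.
person: ∅ → 2nd person.
aspect: aw- → progressive.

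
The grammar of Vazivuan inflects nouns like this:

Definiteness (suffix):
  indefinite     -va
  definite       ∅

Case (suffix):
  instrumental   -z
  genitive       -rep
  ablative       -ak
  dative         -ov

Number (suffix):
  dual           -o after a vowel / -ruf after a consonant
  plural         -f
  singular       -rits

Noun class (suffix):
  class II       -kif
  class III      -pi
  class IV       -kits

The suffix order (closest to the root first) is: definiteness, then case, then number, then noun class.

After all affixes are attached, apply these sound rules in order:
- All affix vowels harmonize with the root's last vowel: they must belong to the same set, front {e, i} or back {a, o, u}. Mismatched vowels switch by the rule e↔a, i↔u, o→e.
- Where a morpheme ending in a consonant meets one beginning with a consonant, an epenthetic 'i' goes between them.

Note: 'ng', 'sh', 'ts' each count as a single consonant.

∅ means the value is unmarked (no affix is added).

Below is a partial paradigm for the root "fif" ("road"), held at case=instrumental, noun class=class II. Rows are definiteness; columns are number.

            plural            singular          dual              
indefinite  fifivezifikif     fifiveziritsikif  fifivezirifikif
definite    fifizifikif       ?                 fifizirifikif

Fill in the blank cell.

definiteness = definite: zero marking, form stays fif.
Attach case instrumental -z → fifz.
Attach number singular -rits → fifzrits.
Attach noun class class II -kif → fifzritskif.
Vowel harmony: no change.
Apply epenthesis: fifzritskif → fifiziritsikif.

fifiziritsikif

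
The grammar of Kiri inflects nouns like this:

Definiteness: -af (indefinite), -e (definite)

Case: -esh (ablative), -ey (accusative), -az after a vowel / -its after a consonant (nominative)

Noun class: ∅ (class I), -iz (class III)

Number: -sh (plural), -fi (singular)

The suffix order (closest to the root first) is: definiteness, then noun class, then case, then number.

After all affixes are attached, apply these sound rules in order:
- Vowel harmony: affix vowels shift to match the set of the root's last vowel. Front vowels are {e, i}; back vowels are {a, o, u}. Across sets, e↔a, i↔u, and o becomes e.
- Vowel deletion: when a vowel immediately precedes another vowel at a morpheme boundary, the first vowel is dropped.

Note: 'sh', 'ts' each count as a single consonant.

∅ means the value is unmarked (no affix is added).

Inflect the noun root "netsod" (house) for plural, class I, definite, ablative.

netsodashsh

Attach definiteness definite -e → netsode.
noun class = class I: zero marking, form stays netsode.
Attach case ablative -esh → netsodeesh.
Attach number plural -sh → netsodeeshsh.
Apply vowel harmony: netsodeeshsh → netsodaashsh.
Apply vowel deletion: netsodaashsh → netsodashsh.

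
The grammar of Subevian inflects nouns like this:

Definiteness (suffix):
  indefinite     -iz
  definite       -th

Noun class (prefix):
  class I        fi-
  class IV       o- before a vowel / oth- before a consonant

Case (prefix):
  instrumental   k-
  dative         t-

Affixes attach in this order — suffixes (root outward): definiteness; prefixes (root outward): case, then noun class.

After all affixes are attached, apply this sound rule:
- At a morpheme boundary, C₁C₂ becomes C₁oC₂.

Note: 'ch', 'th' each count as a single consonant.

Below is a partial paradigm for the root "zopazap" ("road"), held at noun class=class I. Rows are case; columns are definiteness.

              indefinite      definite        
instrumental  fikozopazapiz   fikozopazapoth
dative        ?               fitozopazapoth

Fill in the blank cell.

Attach case dative t- → tzopazap.
Attach definiteness indefinite -iz → tzopazapiz.
Attach noun class class I fi- → fitzopazapiz.
Apply epenthesis: fitzopazapiz → fitozopazapiz.

fitozopazapiz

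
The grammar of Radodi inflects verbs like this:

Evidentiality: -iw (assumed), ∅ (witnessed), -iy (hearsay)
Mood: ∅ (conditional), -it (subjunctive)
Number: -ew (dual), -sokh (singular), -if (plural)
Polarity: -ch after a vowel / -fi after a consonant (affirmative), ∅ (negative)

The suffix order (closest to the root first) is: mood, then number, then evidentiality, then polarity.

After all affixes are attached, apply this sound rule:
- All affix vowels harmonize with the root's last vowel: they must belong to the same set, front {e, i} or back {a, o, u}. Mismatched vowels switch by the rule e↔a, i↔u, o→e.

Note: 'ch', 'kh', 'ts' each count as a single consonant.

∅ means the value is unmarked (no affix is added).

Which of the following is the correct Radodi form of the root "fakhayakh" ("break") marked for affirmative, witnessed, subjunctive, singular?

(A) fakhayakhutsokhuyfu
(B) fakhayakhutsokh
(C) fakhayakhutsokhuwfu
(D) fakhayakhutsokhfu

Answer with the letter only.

Attach mood subjunctive -it → fakhayakhit.
Attach number singular -sokh → fakhayakhitsokh.
evidentiality = witnessed: zero marking, form stays fakhayakhitsokh.
Attach polarity affirmative -fi (after consonant 'kh') → fakhayakhitsokhfi.
Apply vowel harmony: fakhayakhitsokhfi → fakhayakhutsokhfu.
So the correct form is fakhayakhutsokhfu, option (D).
(A) fakhayakhutsokhuyfu is wrong: it uses hearsay instead of witnessed for evidentiality.
(C) fakhayakhutsokhuwfu is wrong: it uses assumed instead of witnessed for evidentiality.
(B) fakhayakhutsokh is wrong: it uses negative instead of affirmative for polarity.

D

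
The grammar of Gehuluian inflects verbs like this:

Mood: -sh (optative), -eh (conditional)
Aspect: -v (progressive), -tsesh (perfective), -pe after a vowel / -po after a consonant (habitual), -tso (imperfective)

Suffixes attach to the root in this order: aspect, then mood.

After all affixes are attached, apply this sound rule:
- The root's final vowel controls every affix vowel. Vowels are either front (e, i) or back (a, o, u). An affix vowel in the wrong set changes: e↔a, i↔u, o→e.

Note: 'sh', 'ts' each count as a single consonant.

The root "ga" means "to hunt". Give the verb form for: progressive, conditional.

Attach aspect progressive -v → gav.
Attach mood conditional -eh → gaveh.
Apply vowel harmony: gaveh → gavah.

gavah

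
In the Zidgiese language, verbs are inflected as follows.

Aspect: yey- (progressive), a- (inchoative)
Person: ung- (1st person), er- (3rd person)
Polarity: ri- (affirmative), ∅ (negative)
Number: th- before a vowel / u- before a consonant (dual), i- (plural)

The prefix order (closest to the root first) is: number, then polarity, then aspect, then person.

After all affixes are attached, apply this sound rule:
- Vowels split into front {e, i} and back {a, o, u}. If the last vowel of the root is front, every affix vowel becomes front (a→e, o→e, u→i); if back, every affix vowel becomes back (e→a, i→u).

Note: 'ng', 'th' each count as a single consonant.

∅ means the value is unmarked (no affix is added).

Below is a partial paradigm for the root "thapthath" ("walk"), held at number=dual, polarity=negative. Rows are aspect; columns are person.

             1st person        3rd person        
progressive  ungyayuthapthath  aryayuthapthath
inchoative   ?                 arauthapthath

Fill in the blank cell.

ungauthapthath

Attach number dual u- (before consonant 'th') → uthapthath.
polarity = negative: zero marking, form stays uthapthath.
Attach aspect inchoative a- → authapthath.
Attach person 1st person ung- → ungauthapthath.
Vowel harmony: no change.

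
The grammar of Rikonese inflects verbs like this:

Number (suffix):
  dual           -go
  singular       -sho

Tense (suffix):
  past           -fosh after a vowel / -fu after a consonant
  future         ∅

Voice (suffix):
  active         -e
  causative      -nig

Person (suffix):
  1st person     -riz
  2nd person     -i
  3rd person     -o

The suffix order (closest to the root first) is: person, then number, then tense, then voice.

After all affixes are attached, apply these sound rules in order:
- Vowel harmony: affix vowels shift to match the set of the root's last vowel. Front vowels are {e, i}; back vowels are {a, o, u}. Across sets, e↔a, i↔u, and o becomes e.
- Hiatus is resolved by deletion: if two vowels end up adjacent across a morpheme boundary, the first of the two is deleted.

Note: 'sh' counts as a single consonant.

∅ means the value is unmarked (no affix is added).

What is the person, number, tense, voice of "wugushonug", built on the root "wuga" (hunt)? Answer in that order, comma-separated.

Segment: wuga-i-sho-nig.
person: -i → 2nd person.
number: -sho → singular.
tense: ∅ → future.
voice: -nig → causative.

2nd person, singular, future, causative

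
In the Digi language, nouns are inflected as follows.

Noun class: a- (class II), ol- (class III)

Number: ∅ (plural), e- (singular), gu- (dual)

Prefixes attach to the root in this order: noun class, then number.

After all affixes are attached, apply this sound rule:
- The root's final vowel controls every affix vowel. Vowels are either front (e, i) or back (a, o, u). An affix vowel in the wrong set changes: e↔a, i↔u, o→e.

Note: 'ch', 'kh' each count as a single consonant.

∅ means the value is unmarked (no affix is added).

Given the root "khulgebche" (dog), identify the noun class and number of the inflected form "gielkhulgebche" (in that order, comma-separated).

class III, dual

Segment: gu-ol-khulgebche.
noun class: ol- → class III.
number: gu- → dual.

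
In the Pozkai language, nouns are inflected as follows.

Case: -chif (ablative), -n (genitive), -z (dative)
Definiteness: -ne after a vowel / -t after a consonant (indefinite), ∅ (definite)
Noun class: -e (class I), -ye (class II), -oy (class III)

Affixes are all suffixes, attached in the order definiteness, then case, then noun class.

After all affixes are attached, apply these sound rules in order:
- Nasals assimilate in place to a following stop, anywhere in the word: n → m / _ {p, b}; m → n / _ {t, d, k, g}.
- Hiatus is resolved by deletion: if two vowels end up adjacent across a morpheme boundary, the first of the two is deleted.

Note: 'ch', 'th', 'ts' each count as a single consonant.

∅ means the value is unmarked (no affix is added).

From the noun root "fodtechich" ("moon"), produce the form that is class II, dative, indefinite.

fodtechichtzye

Attach definiteness indefinite -t (after consonant 'ch') → fodtechicht.
Attach case dative -z → fodtechichtz.
Attach noun class class II -ye → fodtechichtzye.
Nasal assimilation: no change.
Vowel deletion: no change.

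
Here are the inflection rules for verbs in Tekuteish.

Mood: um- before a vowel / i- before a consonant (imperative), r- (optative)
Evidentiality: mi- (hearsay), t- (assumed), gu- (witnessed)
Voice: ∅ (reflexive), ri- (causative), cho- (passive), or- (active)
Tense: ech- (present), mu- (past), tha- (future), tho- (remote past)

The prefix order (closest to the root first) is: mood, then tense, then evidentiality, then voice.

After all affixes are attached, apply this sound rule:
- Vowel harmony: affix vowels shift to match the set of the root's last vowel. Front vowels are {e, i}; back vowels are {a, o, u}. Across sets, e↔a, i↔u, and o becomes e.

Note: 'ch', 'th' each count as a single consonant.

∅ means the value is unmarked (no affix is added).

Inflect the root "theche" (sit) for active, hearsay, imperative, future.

ermitheitheche

Attach mood imperative i- (before consonant 'th') → itheche.
Attach tense future tha- → thaitheche.
Attach evidentiality hearsay mi- → mithaitheche.
Attach voice active or- → ormithaitheche.
Apply vowel harmony: ormithaitheche → ermitheitheche.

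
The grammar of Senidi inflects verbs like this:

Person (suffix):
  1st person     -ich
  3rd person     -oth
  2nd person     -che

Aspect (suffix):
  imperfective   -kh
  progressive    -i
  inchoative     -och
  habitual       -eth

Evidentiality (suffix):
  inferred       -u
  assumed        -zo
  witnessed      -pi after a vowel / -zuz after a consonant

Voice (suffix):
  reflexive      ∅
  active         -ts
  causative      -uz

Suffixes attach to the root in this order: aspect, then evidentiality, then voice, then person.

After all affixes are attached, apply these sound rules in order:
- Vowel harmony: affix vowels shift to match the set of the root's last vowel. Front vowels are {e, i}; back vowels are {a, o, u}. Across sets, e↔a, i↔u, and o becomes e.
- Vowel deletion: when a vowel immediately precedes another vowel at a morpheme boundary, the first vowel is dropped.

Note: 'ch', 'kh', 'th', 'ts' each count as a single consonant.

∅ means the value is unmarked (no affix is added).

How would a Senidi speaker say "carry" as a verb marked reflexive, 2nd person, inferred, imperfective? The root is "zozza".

zozzakhucha

Attach aspect imperfective -kh → zozzakh.
Attach evidentiality inferred -u → zozzakhu.
voice = reflexive: zero marking, form stays zozzakhu.
Attach person 2nd person -che → zozzakhuche.
Apply vowel harmony: zozzakhuche → zozzakhucha.
Vowel deletion: no change.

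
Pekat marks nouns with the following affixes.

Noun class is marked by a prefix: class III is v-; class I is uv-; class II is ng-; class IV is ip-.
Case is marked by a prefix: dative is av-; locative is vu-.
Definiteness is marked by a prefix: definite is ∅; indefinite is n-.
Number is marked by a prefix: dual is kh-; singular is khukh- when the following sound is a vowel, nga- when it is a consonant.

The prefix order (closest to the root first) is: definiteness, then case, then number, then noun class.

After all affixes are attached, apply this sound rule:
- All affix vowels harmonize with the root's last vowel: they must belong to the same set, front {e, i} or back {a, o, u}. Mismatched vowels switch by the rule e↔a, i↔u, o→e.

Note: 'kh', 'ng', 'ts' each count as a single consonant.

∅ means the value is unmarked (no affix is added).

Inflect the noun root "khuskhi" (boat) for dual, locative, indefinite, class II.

Attach definiteness indefinite n- → nkhuskhi.
Attach case locative vu- → vunkhuskhi.
Attach number dual kh- → khvunkhuskhi.
Attach noun class class II ng- → ngkhvunkhuskhi.
Apply vowel harmony: ngkhvunkhuskhi → ngkhvinkhuskhi.

ngkhvinkhuskhi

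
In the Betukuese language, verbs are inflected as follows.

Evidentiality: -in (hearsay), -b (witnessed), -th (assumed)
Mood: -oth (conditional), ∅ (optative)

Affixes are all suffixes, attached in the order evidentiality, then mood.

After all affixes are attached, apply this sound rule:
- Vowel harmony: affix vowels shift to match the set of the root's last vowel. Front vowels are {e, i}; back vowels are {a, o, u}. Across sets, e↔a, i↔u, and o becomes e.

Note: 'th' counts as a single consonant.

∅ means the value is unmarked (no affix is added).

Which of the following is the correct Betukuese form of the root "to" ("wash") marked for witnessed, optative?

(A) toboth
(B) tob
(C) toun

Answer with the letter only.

B

Attach evidentiality witnessed -b → tob.
mood = optative: zero marking, form stays tob.
Vowel harmony: no change.
So the correct form is tob, option (B).
(C) toun is wrong: it uses hearsay instead of witnessed for evidentiality.
(A) toboth is wrong: it uses conditional instead of optative for mood.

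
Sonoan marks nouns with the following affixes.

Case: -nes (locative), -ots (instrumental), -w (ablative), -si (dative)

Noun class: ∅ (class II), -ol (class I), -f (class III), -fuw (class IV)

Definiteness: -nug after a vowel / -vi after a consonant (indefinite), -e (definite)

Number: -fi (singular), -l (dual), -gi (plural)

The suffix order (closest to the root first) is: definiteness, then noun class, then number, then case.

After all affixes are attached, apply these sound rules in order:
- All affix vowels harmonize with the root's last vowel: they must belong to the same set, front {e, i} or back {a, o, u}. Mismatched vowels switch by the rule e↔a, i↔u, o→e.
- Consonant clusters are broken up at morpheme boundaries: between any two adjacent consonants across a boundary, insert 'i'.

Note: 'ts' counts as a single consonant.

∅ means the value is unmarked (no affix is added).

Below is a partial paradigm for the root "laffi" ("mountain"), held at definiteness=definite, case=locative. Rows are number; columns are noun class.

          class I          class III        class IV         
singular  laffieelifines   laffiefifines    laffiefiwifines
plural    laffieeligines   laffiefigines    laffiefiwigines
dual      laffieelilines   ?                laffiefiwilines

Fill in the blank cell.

laffiefilines

Attach definiteness definite -e → laffie.
Attach noun class class III -f → laffief.
Attach number dual -l → laffiefl.
Attach case locative -nes → laffieflnes.
Vowel harmony: no change.
Apply epenthesis: laffieflnes → laffiefilines.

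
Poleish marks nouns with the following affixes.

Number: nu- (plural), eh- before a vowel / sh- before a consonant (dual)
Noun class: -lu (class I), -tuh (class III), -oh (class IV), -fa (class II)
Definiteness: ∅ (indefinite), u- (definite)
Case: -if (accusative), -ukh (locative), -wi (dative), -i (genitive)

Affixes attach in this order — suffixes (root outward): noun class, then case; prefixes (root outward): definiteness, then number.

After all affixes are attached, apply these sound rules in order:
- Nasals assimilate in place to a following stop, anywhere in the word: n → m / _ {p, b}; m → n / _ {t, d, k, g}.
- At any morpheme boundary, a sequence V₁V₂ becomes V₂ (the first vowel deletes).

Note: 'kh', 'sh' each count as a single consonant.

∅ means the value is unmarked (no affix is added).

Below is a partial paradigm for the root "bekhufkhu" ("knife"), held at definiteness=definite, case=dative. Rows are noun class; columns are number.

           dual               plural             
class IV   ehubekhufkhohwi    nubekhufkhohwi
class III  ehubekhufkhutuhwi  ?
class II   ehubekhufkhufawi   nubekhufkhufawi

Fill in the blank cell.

Attach noun class class III -tuh → bekhufkhutuh.
Attach definiteness definite u- → ubekhufkhutuh.
Attach number plural nu- → nuubekhufkhutuh.
Attach case dative -wi → nuubekhufkhutuhwi.
Nasal assimilation: no change.
Apply vowel deletion: nuubekhufkhutuhwi → nubekhufkhutuhwi.

nubekhufkhutuhwi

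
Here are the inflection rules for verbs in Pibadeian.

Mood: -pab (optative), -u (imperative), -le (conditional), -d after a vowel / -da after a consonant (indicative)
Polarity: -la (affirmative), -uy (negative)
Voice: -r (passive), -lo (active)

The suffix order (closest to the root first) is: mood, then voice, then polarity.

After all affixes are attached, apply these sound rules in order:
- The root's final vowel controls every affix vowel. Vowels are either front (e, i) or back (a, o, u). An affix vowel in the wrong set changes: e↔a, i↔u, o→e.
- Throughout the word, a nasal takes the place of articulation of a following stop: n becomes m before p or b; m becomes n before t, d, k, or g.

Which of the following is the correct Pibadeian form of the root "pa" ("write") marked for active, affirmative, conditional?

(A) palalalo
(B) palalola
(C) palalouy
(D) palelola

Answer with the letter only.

B

Attach mood conditional -le → pale.
Attach voice active -lo → palelo.
Attach polarity affirmative -la → palelola.
Apply vowel harmony: palelola → palalola.
Nasal assimilation: no change.
So the correct form is palalola, option (B).
(C) palalouy is wrong: it uses negative instead of affirmative for polarity.
(A) palalalo is wrong: it has the affixes in the wrong order.
(D) palelola is wrong: it fails to apply the sound rule(s).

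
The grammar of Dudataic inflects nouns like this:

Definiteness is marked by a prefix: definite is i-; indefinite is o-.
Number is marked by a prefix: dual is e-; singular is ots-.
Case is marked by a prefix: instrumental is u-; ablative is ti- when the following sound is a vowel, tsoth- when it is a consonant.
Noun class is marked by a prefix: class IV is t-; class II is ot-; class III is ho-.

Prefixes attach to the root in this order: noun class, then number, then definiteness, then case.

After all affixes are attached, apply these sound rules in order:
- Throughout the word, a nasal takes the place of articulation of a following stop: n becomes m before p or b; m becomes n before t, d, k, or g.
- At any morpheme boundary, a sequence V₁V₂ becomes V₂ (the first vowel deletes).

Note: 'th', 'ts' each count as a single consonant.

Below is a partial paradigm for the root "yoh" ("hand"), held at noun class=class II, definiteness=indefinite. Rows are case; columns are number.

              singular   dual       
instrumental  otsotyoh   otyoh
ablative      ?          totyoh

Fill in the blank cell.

totsotyoh

Attach noun class class II ot- → otyoh.
Attach number singular ots- → otsotyoh.
Attach definiteness indefinite o- → ootsotyoh.
Attach case ablative ti- (before vowel 'o') → tiootsotyoh.
Nasal assimilation: no change.
Apply vowel deletion: tiootsotyoh → totsotyoh.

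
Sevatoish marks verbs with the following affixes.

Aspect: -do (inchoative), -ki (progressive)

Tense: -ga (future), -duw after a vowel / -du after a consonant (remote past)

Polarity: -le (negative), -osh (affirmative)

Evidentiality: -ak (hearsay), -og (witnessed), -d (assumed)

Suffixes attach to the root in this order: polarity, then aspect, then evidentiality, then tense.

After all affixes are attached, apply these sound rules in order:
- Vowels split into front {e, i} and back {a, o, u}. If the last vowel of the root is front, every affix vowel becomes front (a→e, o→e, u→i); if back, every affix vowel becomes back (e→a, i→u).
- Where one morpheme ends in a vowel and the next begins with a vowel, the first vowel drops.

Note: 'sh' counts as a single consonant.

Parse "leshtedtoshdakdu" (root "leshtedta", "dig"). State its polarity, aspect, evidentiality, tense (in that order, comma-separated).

affirmative, inchoative, hearsay, remote past

Segment: leshtedta-osh-do-ak-du.
polarity: -osh → affirmative.
aspect: -do → inchoative.
evidentiality: -ak → hearsay.
tense: -duw/du → remote past.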